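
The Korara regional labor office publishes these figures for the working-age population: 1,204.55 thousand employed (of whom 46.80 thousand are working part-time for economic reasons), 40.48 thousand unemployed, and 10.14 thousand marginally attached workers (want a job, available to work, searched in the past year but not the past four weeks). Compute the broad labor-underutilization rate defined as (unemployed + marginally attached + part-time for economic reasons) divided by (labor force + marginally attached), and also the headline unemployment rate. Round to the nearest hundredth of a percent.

Broad underutilization rate ≈ 7.76%; headline unemployment rate ≈ 3.25%.

Labor force = 1,204.55 + 40.48 = 1,245.03 thousand.
Numerator = 40.48 + 10.14 + 46.80 = 97.42 thousand.
Denominator = 1,245.03 + 10.14 = 1,255.17 thousand.
Broad rate = 97.42 / 1,255.17 = 7.76%.
Headline unemployment rate = 40.48 / 1,245.03 = 3.25%.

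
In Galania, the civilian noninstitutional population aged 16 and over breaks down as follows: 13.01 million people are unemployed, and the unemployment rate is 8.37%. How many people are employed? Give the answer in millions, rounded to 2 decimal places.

Labor force = U / u = 13.01 / 0.0837 ≈ 155.44 million.
Employed = labor force − unemployed = 155.44 − 13.01 = 142.43 million.

About 142.43 million are employed.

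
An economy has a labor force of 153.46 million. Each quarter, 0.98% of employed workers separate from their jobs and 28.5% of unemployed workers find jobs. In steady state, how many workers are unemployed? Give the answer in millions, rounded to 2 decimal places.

About 5.10 million are unemployed in steady state.

Steady-state unemployment rate u* = s/(s+f) = 0.98/(0.98+28.5) = 0.033243.
Unemployed = u* × labor force = 0.033243 × 153.46 ≈ 5.10 million.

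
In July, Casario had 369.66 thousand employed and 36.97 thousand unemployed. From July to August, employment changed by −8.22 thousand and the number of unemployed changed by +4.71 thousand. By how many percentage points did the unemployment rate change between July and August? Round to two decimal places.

The unemployment rate changed by +1.25 percentage points.

July: labor force = 369.66 + 36.97 = 406.63; u = 36.97/406.63 = 9.09%.
August: labor force = 361.44 + 41.68 = 403.12; u = 41.68/403.12 = 10.34%.
Change = 10.34% − 9.09% = +1.25 pp.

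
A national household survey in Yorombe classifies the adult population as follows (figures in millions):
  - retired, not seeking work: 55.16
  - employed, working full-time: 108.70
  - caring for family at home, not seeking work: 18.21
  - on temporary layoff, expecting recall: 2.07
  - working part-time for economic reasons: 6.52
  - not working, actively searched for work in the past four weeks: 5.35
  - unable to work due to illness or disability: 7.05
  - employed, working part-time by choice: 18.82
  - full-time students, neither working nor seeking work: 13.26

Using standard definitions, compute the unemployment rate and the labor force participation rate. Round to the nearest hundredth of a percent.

Employed = 108.70 + 6.52 + 18.82 = 134.04 million (anyone who worked, including part-time for economic reasons, counts as employed).
Unemployed = 2.07 + 5.35 = 7.42 million (jobless and actively searching, or on temporary layoff).
Labor force = 134.04 + 7.42 = 141.46 million.
Not in labor force = 55.16 + 18.21 + 7.05 + 13.26 = 93.68 million (those not working and not actively searching are outside the labor force).
Civilian working-age population = 141.46 + 93.68 = 235.14 million.
Unemployment rate = 7.42 / 141.46 = 5.25%.
Labor force participation rate = 141.46 / 235.14 = 60.16%.

Unemployment rate ≈ 5.25%; labor force participation rate ≈ 60.16%.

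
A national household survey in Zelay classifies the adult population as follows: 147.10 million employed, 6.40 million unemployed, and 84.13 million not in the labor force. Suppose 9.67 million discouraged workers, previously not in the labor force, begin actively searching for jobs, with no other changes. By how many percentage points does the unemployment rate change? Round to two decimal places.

Initially, labor force = 147.10 + 6.40 = 153.50 million, so u = 6.40/153.50 = 4.17%.
After the change, unemployed and labor force both rise by 9.67 → E = 147.10, U = 16.07, labor force = 163.17 million.
New unemployment rate = 16.07 / 163.17 = 9.85%.
Change = 9.85% − 4.17% = +5.68 percentage points.

The unemployment rate changes by +5.68 percentage points.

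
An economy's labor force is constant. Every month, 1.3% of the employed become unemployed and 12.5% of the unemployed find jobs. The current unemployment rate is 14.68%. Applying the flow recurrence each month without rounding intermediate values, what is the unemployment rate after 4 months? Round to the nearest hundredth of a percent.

With a fixed labor force, u_{t+1} = u_t + s·(1−u_t) − f·u_t = u_t·(1−s−f) + s.
Here 1−s−f = 0.862 and s = 0.013.
u_1 = 0.146800 × 0.862 + 0.013 = 0.139542.
u_2 = 0.139542 × 0.862 + 0.013 = 0.133285.
u_3 = 0.133285 × 0.862 + 0.013 = 0.127892.
u_4 = 0.127892 × 0.862 + 0.013 = 0.123243.

Unemployment rate after four months ≈ 12.32%.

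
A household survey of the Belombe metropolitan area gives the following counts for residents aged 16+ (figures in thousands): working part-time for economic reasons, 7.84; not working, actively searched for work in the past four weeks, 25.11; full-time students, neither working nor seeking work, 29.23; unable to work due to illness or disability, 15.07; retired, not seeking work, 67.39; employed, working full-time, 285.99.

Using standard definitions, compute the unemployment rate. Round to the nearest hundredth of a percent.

Employed = 7.84 + 285.99 = 293.83 thousand (anyone who worked, including part-time for economic reasons, counts as employed).
Unemployed = 25.11 thousand.
Labor force = 293.83 + 25.11 = 318.94 thousand.
Unemployment rate = 25.11 / 318.94 = 7.87%.

Unemployment rate ≈ 7.87%.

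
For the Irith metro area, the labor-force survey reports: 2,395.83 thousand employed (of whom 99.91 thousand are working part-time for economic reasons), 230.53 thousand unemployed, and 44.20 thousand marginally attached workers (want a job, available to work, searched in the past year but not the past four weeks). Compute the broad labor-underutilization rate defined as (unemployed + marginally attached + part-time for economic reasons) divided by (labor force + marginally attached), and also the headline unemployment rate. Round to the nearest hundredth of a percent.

Labor force = 2,395.83 + 230.53 = 2,626.36 thousand.
Numerator = 230.53 + 44.20 + 99.91 = 374.64 thousand.
Denominator = 2,626.36 + 44.20 = 2,670.56 thousand.
Broad rate = 374.64 / 2,670.56 = 14.03%.
Headline unemployment rate = 230.53 / 2,626.36 = 8.78%.

Broad underutilization rate ≈ 14.03%; headline unemployment rate ≈ 8.78%.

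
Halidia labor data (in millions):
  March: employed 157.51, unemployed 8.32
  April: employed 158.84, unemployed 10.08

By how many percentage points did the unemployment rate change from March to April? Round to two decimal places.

The unemployment rate changed by +0.95 percentage points.

March: labor force = 157.51 + 8.32 = 165.83; u = 8.32/165.83 = 5.02%.
April: labor force = 158.84 + 10.08 = 168.92; u = 10.08/168.92 = 5.97%.
Change = 5.97% − 5.02% = +0.95 pp.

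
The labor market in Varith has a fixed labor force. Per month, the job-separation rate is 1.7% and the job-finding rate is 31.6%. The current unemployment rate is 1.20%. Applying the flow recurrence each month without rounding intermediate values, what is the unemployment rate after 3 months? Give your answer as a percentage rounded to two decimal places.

Unemployment rate after three months ≈ 3.95%.

With a fixed labor force, u_{t+1} = u_t + s·(1−u_t) − f·u_t = u_t·(1−s−f) + s.
Here 1−s−f = 0.667 and s = 0.017.
u_1 = 0.012000 × 0.667 + 0.017 = 0.025004.
u_2 = 0.025004 × 0.667 + 0.017 = 0.033678.
u_3 = 0.033678 × 0.667 + 0.017 = 0.039463.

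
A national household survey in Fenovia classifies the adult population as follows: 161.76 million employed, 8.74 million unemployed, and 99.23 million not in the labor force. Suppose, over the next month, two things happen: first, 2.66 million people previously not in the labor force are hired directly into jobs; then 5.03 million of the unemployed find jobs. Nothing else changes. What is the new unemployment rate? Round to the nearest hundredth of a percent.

New unemployment rate ≈ 2.14%.

Initially, labor force = 161.76 + 8.74 = 170.50 million, so u = 8.74/170.50 = 5.13%.
After the first change, employed and labor force both rise by 2.66; unemployed unchanged → E = 164.42, U = 8.74, labor force = 173.16 million.
After the second change, unemployed falls and employed rises by 5.03; labor force unchanged → E = 169.45, U = 3.71, labor force = 173.16 million.
New unemployment rate = 3.71 / 173.16 = 2.14%.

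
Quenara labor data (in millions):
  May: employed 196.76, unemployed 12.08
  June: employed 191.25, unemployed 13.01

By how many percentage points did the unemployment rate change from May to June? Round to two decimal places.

The unemployment rate changed by +0.59 percentage points.

May: labor force = 196.76 + 12.08 = 208.84; u = 12.08/208.84 = 5.78%.
June: labor force = 191.25 + 13.01 = 204.26; u = 13.01/204.26 = 6.37%.
Change = 6.37% − 5.78% = +0.59 pp.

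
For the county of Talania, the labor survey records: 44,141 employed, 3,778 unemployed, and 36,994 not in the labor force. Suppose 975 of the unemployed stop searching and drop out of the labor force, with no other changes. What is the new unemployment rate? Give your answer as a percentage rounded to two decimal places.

Initially, labor force = 44,141 + 3,778 = 47,919, so u = 3,778/47,919 = 7.88%.
After the change, unemployed and labor force both fall by 975 → E = 44,141, U = 2,803, labor force = 46,944.
New unemployment rate = 2,803 / 46,944 = 5.97%.

New unemployment rate ≈ 5.97%.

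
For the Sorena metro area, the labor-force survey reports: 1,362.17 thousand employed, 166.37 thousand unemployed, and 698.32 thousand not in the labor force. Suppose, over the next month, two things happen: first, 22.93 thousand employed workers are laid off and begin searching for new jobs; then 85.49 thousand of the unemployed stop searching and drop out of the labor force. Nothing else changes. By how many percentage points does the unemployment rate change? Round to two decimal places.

Initially, labor force = 1,362.17 + 166.37 = 1,528.54 thousand, so u = 166.37/1,528.54 = 10.88%.
After the first change, employed falls and unemployed rises by 22.93; labor force unchanged → E = 1,339.24, U = 189.30, labor force = 1,528.54 thousand.
After the second change, unemployed and labor force both fall by 85.49 → E = 1,339.24, U = 103.81, labor force = 1,443.05 thousand.
New unemployment rate = 103.81 / 1,443.05 = 7.19%.
Change = 7.19% − 10.88% = −3.69 percentage points.

The unemployment rate changes by −3.69 percentage points.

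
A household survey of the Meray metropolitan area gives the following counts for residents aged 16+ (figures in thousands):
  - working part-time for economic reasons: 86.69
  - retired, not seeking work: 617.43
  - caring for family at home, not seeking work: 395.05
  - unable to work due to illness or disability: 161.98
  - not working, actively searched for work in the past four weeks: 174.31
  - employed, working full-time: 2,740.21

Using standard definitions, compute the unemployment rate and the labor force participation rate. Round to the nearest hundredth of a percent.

Employed = 86.69 + 2,740.21 = 2,826.90 thousand (anyone who worked, including part-time for economic reasons, counts as employed).
Unemployed = 174.31 thousand.
Labor force = 2,826.90 + 174.31 = 3,001.21 thousand.
Not in labor force = 617.43 + 395.05 + 161.98 = 1,174.46 thousand (those not working and not actively searching are outside the labor force).
Civilian working-age population = 3,001.21 + 1,174.46 = 4,175.67 thousand.
Unemployment rate = 174.31 / 3,001.21 = 5.81%.
Labor force participation rate = 3,001.21 / 4,175.67 = 71.87%.

Unemployment rate ≈ 5.81%; labor force participation rate ≈ 71.87%.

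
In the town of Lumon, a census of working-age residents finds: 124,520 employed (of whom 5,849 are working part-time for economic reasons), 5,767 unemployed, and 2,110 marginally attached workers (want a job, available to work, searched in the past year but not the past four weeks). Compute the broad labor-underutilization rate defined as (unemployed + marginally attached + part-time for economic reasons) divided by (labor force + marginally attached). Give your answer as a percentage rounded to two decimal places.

Labor force = 124,520 + 5,767 = 130,287.
Numerator = 5,767 + 2,110 + 5,849 = 13,726.
Denominator = 130,287 + 2,110 = 132,397.
Broad rate = 13,726 / 132,397 = 10.37%.

Broad underutilization rate ≈ 10.37%.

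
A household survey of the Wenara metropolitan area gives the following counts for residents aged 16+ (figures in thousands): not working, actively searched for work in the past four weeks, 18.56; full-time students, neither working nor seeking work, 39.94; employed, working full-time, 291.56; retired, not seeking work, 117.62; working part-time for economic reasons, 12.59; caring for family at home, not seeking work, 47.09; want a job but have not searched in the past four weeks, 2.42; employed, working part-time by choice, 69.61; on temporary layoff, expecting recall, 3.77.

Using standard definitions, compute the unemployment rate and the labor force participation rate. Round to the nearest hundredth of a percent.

Employed = 291.56 + 12.59 + 69.61 = 373.76 thousand (anyone who worked, including part-time for economic reasons, counts as employed).
Unemployed = 18.56 + 3.77 = 22.33 thousand (jobless and actively searching, or on temporary layoff).
Labor force = 373.76 + 22.33 = 396.09 thousand.
Not in labor force = 39.94 + 117.62 + 47.09 + 2.42 = 207.07 thousand (those not working and not actively searching are outside the labor force — including those who want a job but have given up searching).
Civilian working-age population = 396.09 + 207.07 = 603.16 thousand.
Unemployment rate = 22.33 / 396.09 = 5.64%.
Labor force participation rate = 396.09 / 603.16 = 65.67%.

Unemployment rate ≈ 5.64%; labor force participation rate ≈ 65.67%.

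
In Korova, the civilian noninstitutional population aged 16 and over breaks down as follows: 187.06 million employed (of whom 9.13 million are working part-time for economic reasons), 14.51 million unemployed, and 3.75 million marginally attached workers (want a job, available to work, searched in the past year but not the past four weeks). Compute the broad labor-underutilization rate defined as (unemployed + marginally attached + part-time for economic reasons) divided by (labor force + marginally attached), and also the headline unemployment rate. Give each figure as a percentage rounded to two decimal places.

Broad underutilization rate ≈ 13.34%; headline unemployment rate ≈ 7.20%.

Labor force = 187.06 + 14.51 = 201.57 million.
Numerator = 14.51 + 3.75 + 9.13 = 27.39 million.
Denominator = 201.57 + 3.75 = 205.32 million.
Broad rate = 27.39 / 205.32 = 13.34%.
Headline unemployment rate = 14.51 / 201.57 = 7.20%.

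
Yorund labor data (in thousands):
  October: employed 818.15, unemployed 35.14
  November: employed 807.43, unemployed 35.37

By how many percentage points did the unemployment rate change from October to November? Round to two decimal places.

October: labor force = 818.15 + 35.14 = 853.29; u = 35.14/853.29 = 4.12%.
November: labor force = 807.43 + 35.37 = 842.80; u = 35.37/842.80 = 4.20%.
Change = 4.20% − 4.12% = +0.08 pp.

The unemployment rate changed by +0.08 percentage points.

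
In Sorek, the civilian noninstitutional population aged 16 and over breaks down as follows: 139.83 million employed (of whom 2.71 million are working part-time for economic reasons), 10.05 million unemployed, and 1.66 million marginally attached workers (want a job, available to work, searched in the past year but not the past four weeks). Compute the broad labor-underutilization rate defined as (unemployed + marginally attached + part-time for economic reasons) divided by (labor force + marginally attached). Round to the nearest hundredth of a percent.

Broad underutilization rate ≈ 9.52%.

Labor force = 139.83 + 10.05 = 149.88 million.
Numerator = 10.05 + 1.66 + 2.71 = 14.42 million.
Denominator = 149.88 + 1.66 = 151.54 million.
Broad rate = 14.42 / 151.54 = 9.52%.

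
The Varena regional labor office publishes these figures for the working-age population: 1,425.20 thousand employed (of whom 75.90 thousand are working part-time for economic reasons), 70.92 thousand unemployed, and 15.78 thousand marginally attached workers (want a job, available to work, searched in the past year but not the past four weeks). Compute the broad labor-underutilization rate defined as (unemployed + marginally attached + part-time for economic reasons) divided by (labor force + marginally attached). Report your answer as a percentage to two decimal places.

Broad underutilization rate ≈ 10.75%.

Labor force = 1,425.20 + 70.92 = 1,496.12 thousand.
Numerator = 70.92 + 15.78 + 75.90 = 162.60 thousand.
Denominator = 1,496.12 + 15.78 = 1,511.90 thousand.
Broad rate = 162.60 / 1,511.90 = 10.75%.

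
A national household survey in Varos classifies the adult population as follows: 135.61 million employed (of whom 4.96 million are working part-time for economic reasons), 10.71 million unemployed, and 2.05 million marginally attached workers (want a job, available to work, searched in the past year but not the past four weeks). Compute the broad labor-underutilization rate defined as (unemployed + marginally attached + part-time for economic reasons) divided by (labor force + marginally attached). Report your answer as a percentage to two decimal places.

Broad underutilization rate ≈ 11.94%.

Labor force = 135.61 + 10.71 = 146.32 million.
Numerator = 10.71 + 2.05 + 4.96 = 17.72 million.
Denominator = 146.32 + 2.05 = 148.37 million.
Broad rate = 17.72 / 148.37 = 11.94%.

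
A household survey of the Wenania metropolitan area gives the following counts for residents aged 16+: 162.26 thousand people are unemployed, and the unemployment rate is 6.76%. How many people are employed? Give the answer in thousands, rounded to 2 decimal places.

Labor force = U / u = 162.26 / 0.0676 ≈ 2,400.30 thousand.
Employed = labor force − unemployed = 2,400.30 − 162.26 = 2,238.04 thousand.

About 2,238.04 thousand are employed.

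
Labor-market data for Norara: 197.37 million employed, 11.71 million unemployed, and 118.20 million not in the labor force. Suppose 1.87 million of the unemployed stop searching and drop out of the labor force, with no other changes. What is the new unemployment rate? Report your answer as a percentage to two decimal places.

New unemployment rate ≈ 4.75%.

Initially, labor force = 197.37 + 11.71 = 209.08 million, so u = 11.71/209.08 = 5.60%.
After the change, unemployed and labor force both fall by 1.87 → E = 197.37, U = 9.84, labor force = 207.21 million.
New unemployment rate = 9.84 / 207.21 = 4.75%.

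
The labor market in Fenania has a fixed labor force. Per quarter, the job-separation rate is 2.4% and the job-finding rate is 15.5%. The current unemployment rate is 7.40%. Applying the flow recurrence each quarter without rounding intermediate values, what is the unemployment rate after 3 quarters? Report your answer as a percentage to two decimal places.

Unemployment rate after three quarters ≈ 10.08%.

With a fixed labor force, u_{t+1} = u_t + s·(1−u_t) − f·u_t = u_t·(1−s−f) + s.
Here 1−s−f = 0.821 and s = 0.024.
u_1 = 0.074000 × 0.821 + 0.024 = 0.084754.
u_2 = 0.084754 × 0.821 + 0.024 = 0.093583.
u_3 = 0.093583 × 0.821 + 0.024 = 0.100832.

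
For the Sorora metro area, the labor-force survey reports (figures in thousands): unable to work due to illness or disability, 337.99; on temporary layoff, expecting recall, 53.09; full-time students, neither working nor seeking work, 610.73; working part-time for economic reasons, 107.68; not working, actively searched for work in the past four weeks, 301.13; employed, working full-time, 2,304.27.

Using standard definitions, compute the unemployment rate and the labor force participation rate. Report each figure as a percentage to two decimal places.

Unemployment rate ≈ 12.81%; labor force participation rate ≈ 74.46%.

Employed = 107.68 + 2,304.27 = 2,411.95 thousand (anyone who worked, including part-time for economic reasons, counts as employed).
Unemployed = 53.09 + 301.13 = 354.22 thousand (jobless and actively searching, or on temporary layoff).
Labor force = 2,411.95 + 354.22 = 2,766.17 thousand.
Not in labor force = 337.99 + 610.73 = 948.72 thousand (those not working and not actively searching are outside the labor force).
Civilian working-age population = 2,766.17 + 948.72 = 3,714.89 thousand.
Unemployment rate = 354.22 / 2,766.17 = 12.81%.
Labor force participation rate = 2,766.17 / 3,714.89 = 74.46%.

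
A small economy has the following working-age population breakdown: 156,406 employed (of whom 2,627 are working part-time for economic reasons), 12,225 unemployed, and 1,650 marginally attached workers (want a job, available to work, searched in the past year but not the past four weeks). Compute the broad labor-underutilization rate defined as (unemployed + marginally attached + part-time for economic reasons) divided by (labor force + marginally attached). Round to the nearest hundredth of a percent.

Broad underutilization rate ≈ 9.69%.

Labor force = 156,406 + 12,225 = 168,631.
Numerator = 12,225 + 1,650 + 2,627 = 16,502.
Denominator = 168,631 + 1,650 = 170,281.
Broad rate = 16,502 / 170,281 = 9.69%.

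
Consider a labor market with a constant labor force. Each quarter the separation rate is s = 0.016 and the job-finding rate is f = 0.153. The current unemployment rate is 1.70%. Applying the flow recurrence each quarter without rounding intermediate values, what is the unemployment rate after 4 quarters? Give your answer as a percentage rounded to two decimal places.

With a fixed labor force, u_{t+1} = u_t + s·(1−u_t) − f·u_t = u_t·(1−s−f) + s.
Here 1−s−f = 0.831 and s = 0.016.
u_1 = 0.017000 × 0.831 + 0.016 = 0.030127.
u_2 = 0.030127 × 0.831 + 0.016 = 0.041036.
u_3 = 0.041036 × 0.831 + 0.016 = 0.050101.
u_4 = 0.050101 × 0.831 + 0.016 = 0.057634.

Unemployment rate after four quarters ≈ 5.76%.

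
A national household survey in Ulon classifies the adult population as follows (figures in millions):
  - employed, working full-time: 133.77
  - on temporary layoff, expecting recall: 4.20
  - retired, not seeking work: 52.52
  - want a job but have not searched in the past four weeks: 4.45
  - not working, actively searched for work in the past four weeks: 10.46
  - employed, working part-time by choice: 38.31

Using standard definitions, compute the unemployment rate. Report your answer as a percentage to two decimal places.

Unemployment rate ≈ 7.85%.

Employed = 133.77 + 38.31 = 172.08 million.
Unemployed = 4.20 + 10.46 = 14.66 million (jobless and actively searching, or on temporary layoff).
Labor force = 172.08 + 14.66 = 186.74 million.
Unemployment rate = 14.66 / 186.74 = 7.85%.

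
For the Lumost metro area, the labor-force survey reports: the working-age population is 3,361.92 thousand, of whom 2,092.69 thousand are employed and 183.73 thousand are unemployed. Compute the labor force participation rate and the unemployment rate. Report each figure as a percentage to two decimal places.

Labor force = employed + unemployed = 2,092.69 + 183.73 = 2,276.42 thousand.
Unemployment rate = 183.73 / 2,276.42 = 8.07%.
Labor force participation rate = 2,276.42 / 3,361.92 = 67.71%.

Labor force participation rate ≈ 67.71%; unemployment rate ≈ 8.07%.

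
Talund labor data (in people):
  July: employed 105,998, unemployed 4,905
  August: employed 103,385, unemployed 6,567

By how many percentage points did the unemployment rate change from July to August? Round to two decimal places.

The unemployment rate changed by +1.55 percentage points.

July: labor force = 105,998 + 4,905 = 110,903; u = 4,905/110,903 = 4.42%.
August: labor force = 103,385 + 6,567 = 109,952; u = 6,567/109,952 = 5.97%.
Change = 5.97% − 4.42% = +1.55 pp.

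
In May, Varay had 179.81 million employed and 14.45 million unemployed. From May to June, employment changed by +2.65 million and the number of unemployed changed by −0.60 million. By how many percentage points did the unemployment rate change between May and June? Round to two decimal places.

May: labor force = 179.81 + 14.45 = 194.26; u = 14.45/194.26 = 7.44%.
June: labor force = 182.46 + 13.85 = 196.31; u = 13.85/196.31 = 7.06%.
Change = 7.06% − 7.44% = −0.38 pp.

The unemployment rate changed by −0.38 percentage points.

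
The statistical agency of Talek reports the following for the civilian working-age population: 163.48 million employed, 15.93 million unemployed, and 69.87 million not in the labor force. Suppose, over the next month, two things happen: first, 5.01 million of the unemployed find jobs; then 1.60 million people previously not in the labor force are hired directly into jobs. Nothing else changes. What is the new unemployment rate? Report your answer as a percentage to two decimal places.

Initially, labor force = 163.48 + 15.93 = 179.41 million, so u = 15.93/179.41 = 8.88%.
After the first change, unemployed falls and employed rises by 5.01; labor force unchanged → E = 168.49, U = 10.92, labor force = 179.41 million.
After the second change, employed and labor force both rise by 1.60; unemployed unchanged → E = 170.09, U = 10.92, labor force = 181.01 million.
New unemployment rate = 10.92 / 181.01 = 6.03%.

New unemployment rate ≈ 6.03%.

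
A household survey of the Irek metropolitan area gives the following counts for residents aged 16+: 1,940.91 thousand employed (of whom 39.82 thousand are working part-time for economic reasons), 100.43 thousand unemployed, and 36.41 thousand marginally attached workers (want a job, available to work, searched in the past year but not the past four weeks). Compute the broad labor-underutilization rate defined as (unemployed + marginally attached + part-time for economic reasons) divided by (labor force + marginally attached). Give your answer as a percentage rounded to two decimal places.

Broad underutilization rate ≈ 8.50%.

Labor force = 1,940.91 + 100.43 = 2,041.34 thousand.
Numerator = 100.43 + 36.41 + 39.82 = 176.66 thousand.
Denominator = 2,041.34 + 36.41 = 2,077.75 thousand.
Broad rate = 176.66 / 2,077.75 = 8.50%.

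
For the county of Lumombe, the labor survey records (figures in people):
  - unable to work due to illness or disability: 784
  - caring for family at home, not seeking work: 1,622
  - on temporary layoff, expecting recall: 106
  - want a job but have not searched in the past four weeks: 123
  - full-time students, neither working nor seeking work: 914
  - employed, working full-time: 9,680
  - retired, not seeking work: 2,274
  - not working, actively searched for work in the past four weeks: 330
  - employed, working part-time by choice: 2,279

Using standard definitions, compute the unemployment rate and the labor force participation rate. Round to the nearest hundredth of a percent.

Employed = 9,680 + 2,279 = 11,959.
Unemployed = 106 + 330 = 436 (jobless and actively searching, or on temporary layoff).
Labor force = 11,959 + 436 = 12,395.
Not in labor force = 784 + 1,622 + 123 + 914 + 2,274 = 5,717 (those not working and not actively searching are outside the labor force — including those who want a job but have given up searching).
Civilian working-age population = 12,395 + 5,717 = 18,112.
Unemployment rate = 436 / 12,395 = 3.52%.
Labor force participation rate = 12,395 / 18,112 = 68.44%.

Unemployment rate ≈ 3.52%; labor force participation rate ≈ 68.44%.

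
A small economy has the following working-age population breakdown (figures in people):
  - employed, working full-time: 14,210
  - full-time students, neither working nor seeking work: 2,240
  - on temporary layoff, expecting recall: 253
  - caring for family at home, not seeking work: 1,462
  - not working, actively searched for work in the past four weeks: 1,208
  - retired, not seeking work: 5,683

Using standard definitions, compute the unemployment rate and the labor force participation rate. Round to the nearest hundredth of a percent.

Employed = 14,210.
Unemployed = 253 + 1,208 = 1,461 (jobless and actively searching, or on temporary layoff).
Labor force = 14,210 + 1,461 = 15,671.
Not in labor force = 2,240 + 1,462 + 5,683 = 9,385 (those not working and not actively searching are outside the labor force).
Civilian working-age population = 15,671 + 9,385 = 25,056.
Unemployment rate = 1,461 / 15,671 = 9.32%.
Labor force participation rate = 15,671 / 25,056 = 62.54%.

Unemployment rate ≈ 9.32%; labor force participation rate ≈ 62.54%.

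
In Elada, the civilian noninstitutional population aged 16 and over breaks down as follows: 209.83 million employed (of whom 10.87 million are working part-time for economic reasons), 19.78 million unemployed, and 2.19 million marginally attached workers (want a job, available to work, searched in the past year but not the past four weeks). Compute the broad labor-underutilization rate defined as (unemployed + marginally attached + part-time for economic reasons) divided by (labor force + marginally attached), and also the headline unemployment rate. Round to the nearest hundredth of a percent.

Broad underutilization rate ≈ 14.17%; headline unemployment rate ≈ 8.61%.

Labor force = 209.83 + 19.78 = 229.61 million.
Numerator = 19.78 + 2.19 + 10.87 = 32.84 million.
Denominator = 229.61 + 2.19 = 231.80 million.
Broad rate = 32.84 / 231.80 = 14.17%.
Headline unemployment rate = 19.78 / 229.61 = 8.61%.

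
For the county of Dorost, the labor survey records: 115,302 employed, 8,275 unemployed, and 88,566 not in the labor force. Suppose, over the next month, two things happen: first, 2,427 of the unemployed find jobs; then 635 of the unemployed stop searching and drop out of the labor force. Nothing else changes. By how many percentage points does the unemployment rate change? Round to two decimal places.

Initially, labor force = 115,302 + 8,275 = 123,577, so u = 8,275/123,577 = 6.70%.
After the first change, unemployed falls and employed rises by 2,427; labor force unchanged → E = 117,729, U = 5,848, labor force = 123,577.
After the second change, unemployed and labor force both fall by 635 → E = 117,729, U = 5,213, labor force = 122,942.
New unemployment rate = 5,213 / 122,942 = 4.24%.
Change = 4.24% − 6.70% = −2.46 percentage points.

The unemployment rate changes by −2.46 percentage points.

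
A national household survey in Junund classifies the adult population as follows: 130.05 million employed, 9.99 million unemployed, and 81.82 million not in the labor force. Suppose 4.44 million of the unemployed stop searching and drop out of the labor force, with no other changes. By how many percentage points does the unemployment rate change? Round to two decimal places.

Initially, labor force = 130.05 + 9.99 = 140.04 million, so u = 9.99/140.04 = 7.13%.
After the change, unemployed and labor force both fall by 4.44 → E = 130.05, U = 5.55, labor force = 135.60 million.
New unemployment rate = 5.55 / 135.60 = 4.09%.
Change = 4.09% − 7.13% = −3.04 percentage points.

The unemployment rate changes by −3.04 percentage points.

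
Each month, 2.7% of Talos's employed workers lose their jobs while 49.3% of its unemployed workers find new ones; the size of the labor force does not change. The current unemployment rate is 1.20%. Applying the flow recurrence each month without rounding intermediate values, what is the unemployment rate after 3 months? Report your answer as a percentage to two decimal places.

With a fixed labor force, u_{t+1} = u_t + s·(1−u_t) − f·u_t = u_t·(1−s−f) + s.
Here 1−s−f = 0.480 and s = 0.027.
u_1 = 0.012000 × 0.480 + 0.027 = 0.032760.
u_2 = 0.032760 × 0.480 + 0.027 = 0.042725.
u_3 = 0.042725 × 0.480 + 0.027 = 0.047508.

Unemployment rate after three months ≈ 4.75%.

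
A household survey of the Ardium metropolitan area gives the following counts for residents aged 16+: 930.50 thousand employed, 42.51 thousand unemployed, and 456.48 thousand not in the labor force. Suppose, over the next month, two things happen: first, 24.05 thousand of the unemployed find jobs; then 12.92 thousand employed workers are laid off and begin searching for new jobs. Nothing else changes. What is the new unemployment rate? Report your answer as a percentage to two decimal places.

Initially, labor force = 930.50 + 42.51 = 973.01 thousand, so u = 42.51/973.01 = 4.37%.
After the first change, unemployed falls and employed rises by 24.05; labor force unchanged → E = 954.55, U = 18.46, labor force = 973.01 thousand.
After the second change, employed falls and unemployed rises by 12.92; labor force unchanged → E = 941.63, U = 31.38, labor force = 973.01 thousand.
New unemployment rate = 31.38 / 973.01 = 3.23%.

New unemployment rate ≈ 3.23%.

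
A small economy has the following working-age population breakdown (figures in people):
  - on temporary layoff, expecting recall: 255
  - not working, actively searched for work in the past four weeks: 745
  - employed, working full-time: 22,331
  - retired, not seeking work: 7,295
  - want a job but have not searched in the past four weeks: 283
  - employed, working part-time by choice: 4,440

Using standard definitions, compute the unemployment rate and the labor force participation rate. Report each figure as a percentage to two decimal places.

Unemployment rate ≈ 3.60%; labor force participation rate ≈ 78.56%.

Employed = 22,331 + 4,440 = 26,771.
Unemployed = 255 + 745 = 1,000 (jobless and actively searching, or on temporary layoff).
Labor force = 26,771 + 1,000 = 27,771.
Not in labor force = 7,295 + 283 = 7,578 (those not working and not actively searching are outside the labor force — including those who want a job but have given up searching).
Civilian working-age population = 27,771 + 7,578 = 35,349.
Unemployment rate = 1,000 / 27,771 = 3.60%.
Labor force participation rate = 27,771 / 35,349 = 78.56%.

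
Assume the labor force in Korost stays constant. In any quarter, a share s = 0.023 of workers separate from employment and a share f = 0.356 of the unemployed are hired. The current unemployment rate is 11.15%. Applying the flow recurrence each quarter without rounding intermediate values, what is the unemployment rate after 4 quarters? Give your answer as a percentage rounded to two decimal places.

Unemployment rate after four quarters ≈ 6.82%.

With a fixed labor force, u_{t+1} = u_t + s·(1−u_t) − f·u_t = u_t·(1−s−f) + s.
Here 1−s−f = 0.621 and s = 0.023.
u_1 = 0.111500 × 0.621 + 0.023 = 0.092242.
u_2 = 0.092242 × 0.621 + 0.023 = 0.080282.
u_3 = 0.080282 × 0.621 + 0.023 = 0.072855.
u_4 = 0.072855 × 0.621 + 0.023 = 0.068243.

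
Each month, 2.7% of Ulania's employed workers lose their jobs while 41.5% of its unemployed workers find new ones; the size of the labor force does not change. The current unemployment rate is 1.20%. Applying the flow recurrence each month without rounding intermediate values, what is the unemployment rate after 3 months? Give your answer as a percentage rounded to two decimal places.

Unemployment rate after three months ≈ 5.26%.

With a fixed labor force, u_{t+1} = u_t + s·(1−u_t) − f·u_t = u_t·(1−s−f) + s.
Here 1−s−f = 0.558 and s = 0.027.
u_1 = 0.012000 × 0.558 + 0.027 = 0.033696.
u_2 = 0.033696 × 0.558 + 0.027 = 0.045802.
u_3 = 0.045802 × 0.558 + 0.027 = 0.052558.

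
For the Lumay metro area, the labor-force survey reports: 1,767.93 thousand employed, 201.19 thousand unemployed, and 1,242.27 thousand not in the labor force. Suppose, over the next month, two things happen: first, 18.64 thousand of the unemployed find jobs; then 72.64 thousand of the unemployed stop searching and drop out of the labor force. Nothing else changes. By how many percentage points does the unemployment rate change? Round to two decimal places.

The unemployment rate changes by −4.42 percentage points.

Initially, labor force = 1,767.93 + 201.19 = 1,969.12 thousand, so u = 201.19/1,969.12 = 10.22%.
After the first change, unemployed falls and employed rises by 18.64; labor force unchanged → E = 1,786.57, U = 182.55, labor force = 1,969.12 thousand.
After the second change, unemployed and labor force both fall by 72.64 → E = 1,786.57, U = 109.91, labor force = 1,896.48 thousand.
New unemployment rate = 109.91 / 1,896.48 = 5.80%.
Change = 5.80% − 10.22% = −4.42 percentage points.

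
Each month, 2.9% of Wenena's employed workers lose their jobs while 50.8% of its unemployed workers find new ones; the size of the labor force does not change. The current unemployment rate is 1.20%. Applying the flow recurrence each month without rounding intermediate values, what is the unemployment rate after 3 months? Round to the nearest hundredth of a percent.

Unemployment rate after three months ≈ 4.98%.

With a fixed labor force, u_{t+1} = u_t + s·(1−u_t) − f·u_t = u_t·(1−s−f) + s.
Here 1−s−f = 0.463 and s = 0.029.
u_1 = 0.012000 × 0.463 + 0.029 = 0.034556.
u_2 = 0.034556 × 0.463 + 0.029 = 0.044999.
u_3 = 0.044999 × 0.463 + 0.029 = 0.049835.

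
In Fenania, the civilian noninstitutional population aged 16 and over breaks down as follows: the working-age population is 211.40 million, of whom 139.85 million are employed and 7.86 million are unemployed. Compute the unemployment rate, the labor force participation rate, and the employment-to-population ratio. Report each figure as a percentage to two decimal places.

Labor force = employed + unemployed = 139.85 + 7.86 = 147.71 million.
Unemployment rate = 7.86 / 147.71 = 5.32%.
Labor force participation rate = 147.71 / 211.40 = 69.87%.
Employment-population ratio = 139.85 / 211.40 = 66.15%.

Unemployment rate ≈ 5.32%; labor force participation rate ≈ 69.87%; employment-population ratio ≈ 66.15%.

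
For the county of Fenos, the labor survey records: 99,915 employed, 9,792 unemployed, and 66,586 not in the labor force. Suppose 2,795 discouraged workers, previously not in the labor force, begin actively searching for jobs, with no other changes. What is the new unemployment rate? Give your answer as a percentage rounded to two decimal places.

Initially, labor force = 99,915 + 9,792 = 109,707, so u = 9,792/109,707 = 8.93%.
After the change, unemployed and labor force both rise by 2,795 → E = 99,915, U = 12,587, labor force = 112,502.
New unemployment rate = 12,587 / 112,502 = 11.19%.

New unemployment rate ≈ 11.19%.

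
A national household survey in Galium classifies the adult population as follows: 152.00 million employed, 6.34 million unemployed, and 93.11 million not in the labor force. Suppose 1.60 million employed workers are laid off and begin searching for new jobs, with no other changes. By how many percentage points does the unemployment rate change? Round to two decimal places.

The unemployment rate changes by +1.01 percentage points.

Initially, labor force = 152.00 + 6.34 = 158.34 million, so u = 6.34/158.34 = 4.00%.
After the change, employed falls and unemployed rises by 1.60; labor force unchanged → E = 150.40, U = 7.94, labor force = 158.34 million.
New unemployment rate = 7.94 / 158.34 = 5.01%.
Change = 5.01% − 4.00% = +1.01 percentage points.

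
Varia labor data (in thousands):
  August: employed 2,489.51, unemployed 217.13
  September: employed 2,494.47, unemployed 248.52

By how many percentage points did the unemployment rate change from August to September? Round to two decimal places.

The unemployment rate changed by +1.04 percentage points.

August: labor force = 2,489.51 + 217.13 = 2,706.64; u = 217.13/2,706.64 = 8.02%.
September: labor force = 2,494.47 + 248.52 = 2,742.99; u = 248.52/2,742.99 = 9.06%.
Change = 9.06% − 8.02% = +1.04 pp.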